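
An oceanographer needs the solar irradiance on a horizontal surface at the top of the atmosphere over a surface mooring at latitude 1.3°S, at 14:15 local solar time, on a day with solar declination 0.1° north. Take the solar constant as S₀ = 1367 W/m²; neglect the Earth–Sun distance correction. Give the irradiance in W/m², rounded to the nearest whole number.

Hour angle H = 15° × (14.25 − 12) = 33.75°.
cos θ_z = sin(-1.3°) sin(0.1°) + cos(-1.3°) cos(0.1°) cos(33.75°) = 0.0000 + 0.8313 = 0.8313.
Top-of-atmosphere irradiance = S₀ cos θ_z = 1367 × 0.8313 = 1136.39 W/m².

1136 W/m²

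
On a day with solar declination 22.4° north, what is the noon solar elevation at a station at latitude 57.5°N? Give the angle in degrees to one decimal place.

At local solar noon the hour angle is zero, so the elevation is 90° − |φ − δ| = 90° − |57.5° − (22.4°)| = 90° − 35.1° = 54.9°.

54.9°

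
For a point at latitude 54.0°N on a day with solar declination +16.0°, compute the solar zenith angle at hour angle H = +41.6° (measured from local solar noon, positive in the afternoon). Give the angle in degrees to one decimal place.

49.8°

cos θ_z = sin φ sin δ + cos φ cos δ cos H = (0.8090)(0.2756) + (0.5878)(0.9613)(0.7478) = 0.6455.
θ_z = arccos(0.6455) = 49.80°.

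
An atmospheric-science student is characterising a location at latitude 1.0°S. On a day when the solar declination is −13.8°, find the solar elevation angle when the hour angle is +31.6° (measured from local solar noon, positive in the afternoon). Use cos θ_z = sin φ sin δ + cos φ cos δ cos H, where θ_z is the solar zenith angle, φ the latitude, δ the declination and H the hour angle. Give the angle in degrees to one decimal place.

56.2°

cos θ_z = sin(-1.0°) sin(-13.8°) + cos(-1.0°) cos(-13.8°) cos(31.60°) = 0.0042 + 0.8270 = 0.8312.
θ_z = arccos(0.8312) = 33.78°, so the elevation is 90° − 33.78° = 56.22°.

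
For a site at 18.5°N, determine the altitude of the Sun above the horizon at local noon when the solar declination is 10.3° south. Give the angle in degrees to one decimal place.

61.2°

At local solar noon the hour angle is zero, so the elevation is 90° − |φ − δ| = 90° − |18.5° − (-10.3°)| = 90° − 28.8° = 61.2°.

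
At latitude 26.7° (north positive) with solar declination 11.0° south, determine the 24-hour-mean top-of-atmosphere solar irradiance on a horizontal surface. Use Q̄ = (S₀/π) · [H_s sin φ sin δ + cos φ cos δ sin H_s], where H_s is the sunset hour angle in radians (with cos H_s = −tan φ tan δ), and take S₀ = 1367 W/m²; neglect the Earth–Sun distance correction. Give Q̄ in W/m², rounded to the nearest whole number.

The sunset hour angle satisfies cos H_s = −tan φ tan δ = 0.0978, giving H_s = 84.39°. In radians, H_s = 1.4729.
H_s sin φ sin δ = 1.4729 × 0.4493 × -0.1908 = -0.1263.
cos φ cos δ sin H_s = 0.8934 × 0.9816 × 0.9952 = 0.8728.
Q̄ = (1367/π) × (-0.1263 + 0.8728) = 435.13 × 0.7465 = 324.82 W/m².

325 W/m²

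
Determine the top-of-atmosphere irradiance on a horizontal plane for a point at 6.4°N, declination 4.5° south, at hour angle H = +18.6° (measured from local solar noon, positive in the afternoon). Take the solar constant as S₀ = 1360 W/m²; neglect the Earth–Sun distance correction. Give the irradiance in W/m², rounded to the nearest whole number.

1265 W/m²

With φ = 6.4°, δ = -4.5°, H = 18.60°: sin φ sin δ = -0.0087, cos φ cos δ cos H = 0.9390, so cos θ_z = 0.9303.
Top-of-atmosphere irradiance = S₀ cos θ_z = 1360 × 0.9303 = 1265.21 W/m².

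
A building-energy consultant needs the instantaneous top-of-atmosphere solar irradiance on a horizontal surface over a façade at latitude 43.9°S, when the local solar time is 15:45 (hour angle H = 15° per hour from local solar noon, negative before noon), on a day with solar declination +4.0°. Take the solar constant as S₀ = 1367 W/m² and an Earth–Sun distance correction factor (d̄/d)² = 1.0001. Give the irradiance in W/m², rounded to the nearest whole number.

480 W/m²

Hour angle H = 15° × (15.75 − 12) = 56.25°.
cos θ_z = sin(-43.9°) sin(4.0°) + cos(-43.9°) cos(4.0°) cos(56.25°) = -0.0484 + 0.3993 = 0.3509.
Top-of-atmosphere irradiance = S₀ (d̄/d)² cos θ_z = 1367 × 1.0001 × 0.3509 = 479.73 W/m².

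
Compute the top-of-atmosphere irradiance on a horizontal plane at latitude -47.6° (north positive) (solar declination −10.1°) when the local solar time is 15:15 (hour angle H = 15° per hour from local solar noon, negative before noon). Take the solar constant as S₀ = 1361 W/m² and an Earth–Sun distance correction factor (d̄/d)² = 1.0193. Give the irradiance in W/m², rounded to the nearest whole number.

Hour angle H = 15° × (15.25 − 12) = 48.75°.
With φ = -47.6°, δ = -10.1°, H = 48.75°: sin φ sin δ = 0.1295, cos φ cos δ cos H = 0.4377, so cos θ_z = 0.5672.
Top-of-atmosphere irradiance = S₀ (d̄/d)² cos θ_z = 1361 × 1.0193 × 0.5672 = 786.86 W/m².

787 W/m²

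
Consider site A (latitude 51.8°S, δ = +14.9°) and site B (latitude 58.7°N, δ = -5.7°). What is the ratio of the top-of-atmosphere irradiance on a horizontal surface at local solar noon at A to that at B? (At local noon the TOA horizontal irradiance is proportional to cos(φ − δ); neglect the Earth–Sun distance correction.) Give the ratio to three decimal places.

A: cos θ_z = cos(-51.8° − (14.9°)) = 0.3955.
B: cos θ_z = cos(58.7° − (-5.7°)) = 0.4321.
Ratio A/B = 0.3955 / 0.4321 = 0.9153.

0.915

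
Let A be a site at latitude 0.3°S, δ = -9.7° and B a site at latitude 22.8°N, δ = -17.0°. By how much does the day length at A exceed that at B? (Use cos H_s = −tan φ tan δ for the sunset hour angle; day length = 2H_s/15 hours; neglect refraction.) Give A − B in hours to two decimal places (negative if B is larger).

A: H_s = arccos(−tan -0.3° · tan -9.7°) = 90.05°, so 2H_s/15 = 12.0067 h.
B: H_s = arccos(−tan 22.8° · tan -17.0°) = 82.62°, so 2H_s/15 = 11.0160 h.
A − B = 12.0067 − 11.0160 = 0.9907 h.

+0.99 h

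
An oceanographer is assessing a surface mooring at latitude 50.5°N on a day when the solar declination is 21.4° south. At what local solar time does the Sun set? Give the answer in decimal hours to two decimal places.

16.11 h

The sunset hour angle satisfies cos H_s = −tan φ tan δ = 0.4754, giving H_s = 61.61°.
Sunset is at 12 + H_s/15 = 12 + 4.107 = 16.107 h local solar time.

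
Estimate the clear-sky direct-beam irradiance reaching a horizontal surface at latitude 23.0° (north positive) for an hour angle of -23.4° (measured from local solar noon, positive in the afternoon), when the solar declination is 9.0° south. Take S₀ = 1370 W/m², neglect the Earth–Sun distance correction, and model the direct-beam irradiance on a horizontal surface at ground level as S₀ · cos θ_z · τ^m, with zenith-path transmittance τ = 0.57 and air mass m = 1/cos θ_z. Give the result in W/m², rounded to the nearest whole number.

cos θ_z = sin φ sin δ + cos φ cos δ cos H = (0.3907)(-0.1564) + (0.9205)(0.9877)(0.9178) = 0.7733.
Air mass m = 1/cos θ_z = 1/0.7733 = 1.293; τ^m = 0.57^1.293 = 0.4834.
Surface direct beam = 1370 × 0.7733 × 0.4834 = 512.12 W/m².

512 W/m²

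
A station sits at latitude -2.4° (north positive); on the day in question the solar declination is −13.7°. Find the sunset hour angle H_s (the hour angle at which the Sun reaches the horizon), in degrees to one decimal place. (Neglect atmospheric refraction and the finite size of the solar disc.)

90.6°

The sunset hour angle satisfies cos H_s = −tan φ tan δ = -0.0102, giving H_s = 90.58°.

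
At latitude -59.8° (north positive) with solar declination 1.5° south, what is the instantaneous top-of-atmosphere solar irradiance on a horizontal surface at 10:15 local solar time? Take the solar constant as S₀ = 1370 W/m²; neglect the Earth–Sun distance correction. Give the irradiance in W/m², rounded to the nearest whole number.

649 W/m²

Hour angle H = 15° × (10.25 − 12) = -26.25°.
cos θ_z = sin(-59.8°) sin(-1.5°) + cos(-59.8°) cos(-1.5°) cos(-26.25°) = 0.0226 + 0.4510 = 0.4736.
Top-of-atmosphere irradiance = S₀ cos θ_z = 1370 × 0.4736 = 648.83 W/m².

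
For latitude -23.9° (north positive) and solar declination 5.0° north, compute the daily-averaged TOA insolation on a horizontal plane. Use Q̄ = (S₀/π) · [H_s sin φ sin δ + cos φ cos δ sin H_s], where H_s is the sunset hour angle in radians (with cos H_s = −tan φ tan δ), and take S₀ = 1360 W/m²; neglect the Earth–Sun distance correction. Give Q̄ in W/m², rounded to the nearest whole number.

−tan φ tan δ = −(-0.4431)(0.0875) = 0.0388; H_s = arccos(0.0388) = 87.78°. In radians, H_s = 1.5321.
H_s sin φ sin δ = 1.5321 × -0.4051 × 0.0872 = -0.0541.
cos φ cos δ sin H_s = 0.9143 × 0.9962 × 0.9993 = 0.9102.
Q̄ = (1360/π) × (-0.0541 + 0.9102) = 432.90 × 0.8561 = 370.61 W/m².

371 W/m²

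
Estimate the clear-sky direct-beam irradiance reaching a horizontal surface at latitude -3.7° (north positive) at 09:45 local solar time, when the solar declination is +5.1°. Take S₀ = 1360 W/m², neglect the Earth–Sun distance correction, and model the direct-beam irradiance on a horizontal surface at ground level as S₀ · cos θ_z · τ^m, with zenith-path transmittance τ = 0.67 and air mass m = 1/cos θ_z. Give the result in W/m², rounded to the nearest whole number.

Hour angle H = 15° × (9.75 − 12) = -33.75°.
cos θ_z = sin(-3.7°) sin(5.1°) + cos(-3.7°) cos(5.1°) cos(-33.75°) = -0.0057 + 0.8265 = 0.8208.
Air mass m = 1/cos θ_z = 1/0.8208 = 1.218; τ^m = 0.67^1.218 = 0.6140.
Surface direct beam = 1360 × 0.8208 × 0.6140 = 685.40 W/m².

685 W/m²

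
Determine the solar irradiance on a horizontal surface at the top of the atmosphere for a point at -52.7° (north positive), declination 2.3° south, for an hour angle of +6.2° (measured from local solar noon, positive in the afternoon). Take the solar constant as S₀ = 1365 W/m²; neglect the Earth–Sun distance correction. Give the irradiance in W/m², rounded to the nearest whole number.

865 W/m²

With φ = -52.7°, δ = -2.3°, H = 6.20°: sin φ sin δ = 0.0319, cos φ cos δ cos H = 0.6020, so cos θ_z = 0.6339.
Top-of-atmosphere irradiance = S₀ cos θ_z = 1365 × 0.6339 = 865.27 W/m².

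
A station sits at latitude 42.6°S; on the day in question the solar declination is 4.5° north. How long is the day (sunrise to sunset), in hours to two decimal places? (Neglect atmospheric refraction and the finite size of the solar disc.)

The sunset hour angle satisfies cos H_s = −tan φ tan δ = 0.0724, giving H_s = 85.85°.
Day length = 2 H_s / 15° h⁻¹ = 171.70° / 15 = 11.447 h.

11.45 hours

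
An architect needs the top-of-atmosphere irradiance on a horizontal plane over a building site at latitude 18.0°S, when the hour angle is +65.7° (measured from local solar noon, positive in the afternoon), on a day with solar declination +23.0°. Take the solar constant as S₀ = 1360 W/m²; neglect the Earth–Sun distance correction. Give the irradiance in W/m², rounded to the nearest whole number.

cos θ_z = sin(-18.0°) sin(23.0°) + cos(-18.0°) cos(23.0°) cos(65.70°) = -0.1207 + 0.3603 = 0.2396.
Top-of-atmosphere irradiance = S₀ cos θ_z = 1360 × 0.2396 = 325.86 W/m².

326 W/m²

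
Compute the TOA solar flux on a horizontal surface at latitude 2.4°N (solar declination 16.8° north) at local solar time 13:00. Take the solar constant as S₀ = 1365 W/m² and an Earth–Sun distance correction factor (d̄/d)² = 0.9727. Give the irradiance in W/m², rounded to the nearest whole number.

Hour angle H = 15° × (13 − 12) = 15.00°.
cos θ_z = sin(2.4°) sin(16.8°) + cos(2.4°) cos(16.8°) cos(15.00°) = 0.0121 + 0.9239 = 0.9360.
Top-of-atmosphere irradiance = S₀ (d̄/d)² cos θ_z = 1365 × 0.9727 × 0.9360 = 1242.76 W/m².

1243 W/m²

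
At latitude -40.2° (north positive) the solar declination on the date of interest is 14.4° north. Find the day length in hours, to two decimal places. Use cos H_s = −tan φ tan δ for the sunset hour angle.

The sunset hour angle satisfies cos H_s = −tan φ tan δ = 0.2170, giving H_s = 77.47°.
Day length = 2 H_s / 15° h⁻¹ = 154.94° / 15 = 10.329 h.

10.33 hours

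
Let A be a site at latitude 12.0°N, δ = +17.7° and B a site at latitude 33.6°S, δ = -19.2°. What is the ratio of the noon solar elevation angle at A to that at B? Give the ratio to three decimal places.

A: 90° − |12.0 − (17.7)| = 84.30°.
B: 90° − |-33.6 − (-19.2)| = 75.60°.
Ratio A/B = 84.3000 / 75.6000 = 1.1151.

1.115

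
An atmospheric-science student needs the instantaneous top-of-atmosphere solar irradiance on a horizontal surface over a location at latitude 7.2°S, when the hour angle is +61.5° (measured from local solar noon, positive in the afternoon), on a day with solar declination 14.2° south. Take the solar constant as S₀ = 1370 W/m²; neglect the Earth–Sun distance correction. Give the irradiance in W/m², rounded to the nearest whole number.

671 W/m²

cos θ_z = sin φ sin δ + cos φ cos δ cos H = (-0.1253)(-0.2453) + (0.9921)(0.9694)(0.4772) = 0.4897.
Top-of-atmosphere irradiance = S₀ cos θ_z = 1370 × 0.4897 = 670.89 W/m².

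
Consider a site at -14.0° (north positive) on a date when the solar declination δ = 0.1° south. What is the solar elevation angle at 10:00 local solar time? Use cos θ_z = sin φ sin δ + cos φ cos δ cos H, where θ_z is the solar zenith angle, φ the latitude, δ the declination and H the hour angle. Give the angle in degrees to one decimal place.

57.2°

Hour angle H = 15° × (10 − 12) = -30.00°.
cos θ_z = sin φ sin δ + cos φ cos δ cos H = (-0.2419)(-0.0017) + (0.9703)(1.0000)(0.8660) = 0.8407.
θ_z = arccos(0.8407) = 32.79°, so the elevation is 90° − 32.79° = 57.21°.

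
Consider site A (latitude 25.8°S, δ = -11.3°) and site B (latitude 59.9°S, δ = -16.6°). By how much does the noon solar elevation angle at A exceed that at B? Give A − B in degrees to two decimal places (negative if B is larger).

+28.80°

A: 90° − |-25.8 − (-11.3)| = 75.50°.
B: 90° − |-59.9 − (-16.6)| = 46.70°.
A − B = 75.50 − 46.70 = 28.80°.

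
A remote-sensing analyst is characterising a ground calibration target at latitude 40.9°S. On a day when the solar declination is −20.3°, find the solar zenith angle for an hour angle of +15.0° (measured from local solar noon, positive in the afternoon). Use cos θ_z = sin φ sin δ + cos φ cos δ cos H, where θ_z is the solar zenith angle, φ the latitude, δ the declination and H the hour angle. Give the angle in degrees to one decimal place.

24.2°

With φ = -40.9°, δ = -20.3°, H = 15.00°: sin φ sin δ = 0.2272, cos φ cos δ cos H = 0.6848, so cos θ_z = 0.9120.
θ_z = arccos(0.9120) = 24.22°.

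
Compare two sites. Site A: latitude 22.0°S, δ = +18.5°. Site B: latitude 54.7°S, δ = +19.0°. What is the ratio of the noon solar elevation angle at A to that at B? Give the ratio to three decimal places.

3.037

A: 90° − |-22.0 − (18.5)| = 49.50°.
B: 90° − |-54.7 − (19.0)| = 16.30°.
Ratio A/B = 49.5000 / 16.3000 = 3.0368.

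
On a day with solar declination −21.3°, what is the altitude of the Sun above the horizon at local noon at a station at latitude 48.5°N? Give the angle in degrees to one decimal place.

At local solar noon the hour angle is zero, so the elevation is 90° − |φ − δ| = 90° − |48.5° − (-21.3°)| = 90° − 69.8° = 20.2°.

20.2°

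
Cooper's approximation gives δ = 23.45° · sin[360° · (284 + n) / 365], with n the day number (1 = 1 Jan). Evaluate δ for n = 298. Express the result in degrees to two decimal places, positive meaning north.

-13.12°

360 × (284 + 298) / 365 = 574.027°; sin(574.027°) = -0.5596.
δ = 23.45 × -0.5596 = -13.123° ≈ -13.12°.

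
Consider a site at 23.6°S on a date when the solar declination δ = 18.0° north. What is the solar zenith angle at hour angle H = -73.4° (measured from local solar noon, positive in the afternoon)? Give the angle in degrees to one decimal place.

82.8°

cos θ_z = sin φ sin δ + cos φ cos δ cos H = (-0.4003)(0.3090) + (0.9164)(0.9511)(0.2857) = 0.1253.
θ_z = arccos(0.1253) = 82.80°.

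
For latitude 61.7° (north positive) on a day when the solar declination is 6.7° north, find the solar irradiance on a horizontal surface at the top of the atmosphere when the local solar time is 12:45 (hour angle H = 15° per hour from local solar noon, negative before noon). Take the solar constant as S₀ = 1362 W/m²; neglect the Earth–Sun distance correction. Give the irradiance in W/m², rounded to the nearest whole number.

769 W/m²

Hour angle H = 15° × (12.75 − 12) = 11.25°.
cos θ_z = sin(61.7°) sin(6.7°) + cos(61.7°) cos(6.7°) cos(11.25°) = 0.1027 + 0.4618 = 0.5645.
Top-of-atmosphere irradiance = S₀ cos θ_z = 1362 × 0.5645 = 768.85 W/m².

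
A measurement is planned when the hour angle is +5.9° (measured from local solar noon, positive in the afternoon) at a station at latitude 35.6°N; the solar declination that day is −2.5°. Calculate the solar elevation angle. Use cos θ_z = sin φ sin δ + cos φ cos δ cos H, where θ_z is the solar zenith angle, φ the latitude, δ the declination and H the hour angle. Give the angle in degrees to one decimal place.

51.5°

cos θ_z = sin(35.6°) sin(-2.5°) + cos(35.6°) cos(-2.5°) cos(5.90°) = -0.0254 + 0.8080 = 0.7826.
θ_z = arccos(0.7826) = 38.50°, so the elevation is 90° − 38.50° = 51.50°.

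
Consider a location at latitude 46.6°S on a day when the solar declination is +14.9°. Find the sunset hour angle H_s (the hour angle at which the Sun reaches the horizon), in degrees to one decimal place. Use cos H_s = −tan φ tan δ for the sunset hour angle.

cos H_s = −tan(-46.6°) · tan(14.9°) = 0.2814, so H_s = arccos(0.2814) = 73.66°.

73.7°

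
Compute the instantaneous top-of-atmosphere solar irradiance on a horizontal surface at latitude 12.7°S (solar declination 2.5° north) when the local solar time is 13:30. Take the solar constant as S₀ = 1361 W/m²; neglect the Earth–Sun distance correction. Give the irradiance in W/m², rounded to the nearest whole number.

1212 W/m²

Hour angle H = 15° × (13.5 − 12) = 22.50°.
cos θ_z = sin(-12.7°) sin(2.5°) + cos(-12.7°) cos(2.5°) cos(22.50°) = -0.0096 + 0.9004 = 0.8908.
Top-of-atmosphere irradiance = S₀ cos θ_z = 1361 × 0.8908 = 1212.38 W/m².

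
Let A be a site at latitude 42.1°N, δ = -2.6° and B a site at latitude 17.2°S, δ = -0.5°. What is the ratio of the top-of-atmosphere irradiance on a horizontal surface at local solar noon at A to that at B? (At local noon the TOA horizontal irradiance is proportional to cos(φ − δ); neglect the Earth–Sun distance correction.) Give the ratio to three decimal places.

0.742

A: cos θ_z = cos(42.1° − (-2.6°)) = 0.7108.
B: cos θ_z = cos(-17.2° − (-0.5°)) = 0.9578.
Ratio A/B = 0.7108 / 0.9578 = 0.7421.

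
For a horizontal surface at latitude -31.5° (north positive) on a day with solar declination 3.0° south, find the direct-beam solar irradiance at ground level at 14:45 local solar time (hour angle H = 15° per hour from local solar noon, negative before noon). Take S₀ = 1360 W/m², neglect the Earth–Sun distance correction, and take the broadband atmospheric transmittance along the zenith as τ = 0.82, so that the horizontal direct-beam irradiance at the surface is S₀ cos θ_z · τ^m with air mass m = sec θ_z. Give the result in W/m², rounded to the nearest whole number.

674 W/m²

Hour angle H = 15° × (14.75 − 12) = 41.25°.
With φ = -31.5°, δ = -3.0°, H = 41.25°: sin φ sin δ = 0.0273, cos φ cos δ cos H = 0.6402, so cos θ_z = 0.6675.
Air mass m = 1/cos θ_z = 1/0.6675 = 1.498; τ^m = 0.82^1.498 = 0.7428.
Surface direct beam = 1360 × 0.6675 × 0.7428 = 674.31 W/m².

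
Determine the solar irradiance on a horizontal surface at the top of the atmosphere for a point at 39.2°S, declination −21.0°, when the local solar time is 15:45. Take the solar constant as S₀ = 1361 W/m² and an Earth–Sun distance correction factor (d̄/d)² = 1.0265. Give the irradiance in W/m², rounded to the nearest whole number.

Hour angle H = 15° × (15.75 − 12) = 56.25°.
cos θ_z = sin φ sin δ + cos φ cos δ cos H = (-0.6320)(-0.3584) + (0.7749)(0.9336)(0.5556) = 0.6285.
Top-of-atmosphere irradiance = S₀ (d̄/d)² cos θ_z = 1361 × 1.0265 × 0.6285 = 878.06 W/m².

878 W/m²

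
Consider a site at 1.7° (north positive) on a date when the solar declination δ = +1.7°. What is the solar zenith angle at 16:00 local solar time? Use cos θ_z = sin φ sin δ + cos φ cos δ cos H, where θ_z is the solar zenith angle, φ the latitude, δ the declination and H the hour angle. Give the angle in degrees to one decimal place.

Hour angle H = 15° × (16 − 12) = 60.00°.
With φ = 1.7°, δ = 1.7°, H = 60.00°: sin φ sin δ = 0.0009, cos φ cos δ cos H = 0.4996, so cos θ_z = 0.5005.
θ_z = arccos(0.5005) = 59.97°.

60.0°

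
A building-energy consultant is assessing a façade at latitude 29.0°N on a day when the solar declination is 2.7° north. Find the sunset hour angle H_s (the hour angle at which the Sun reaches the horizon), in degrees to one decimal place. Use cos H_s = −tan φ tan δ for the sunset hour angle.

−tan φ tan δ = −(0.5543)(0.0472) = -0.0262; H_s = arccos(-0.0262) = 91.50°.

91.5°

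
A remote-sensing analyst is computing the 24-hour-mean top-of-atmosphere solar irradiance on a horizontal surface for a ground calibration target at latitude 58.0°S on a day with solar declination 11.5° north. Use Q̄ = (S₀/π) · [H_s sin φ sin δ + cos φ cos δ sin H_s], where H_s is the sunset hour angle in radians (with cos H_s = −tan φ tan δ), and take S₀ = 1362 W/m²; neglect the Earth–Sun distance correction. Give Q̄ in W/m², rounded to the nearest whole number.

122 W/m²

−tan φ tan δ = −(-1.6003)(0.2035) = 0.3257; H_s = arccos(0.3257) = 70.99°. In radians, H_s = 1.2390.
H_s sin φ sin δ = 1.2390 × -0.8480 × 0.1994 = -0.2095.
cos φ cos δ sin H_s = 0.5299 × 0.9799 × 0.9455 = 0.4909.
Q̄ = (1362/π) × (-0.2095 + 0.4909) = 433.54 × 0.2814 = 122.00 W/m².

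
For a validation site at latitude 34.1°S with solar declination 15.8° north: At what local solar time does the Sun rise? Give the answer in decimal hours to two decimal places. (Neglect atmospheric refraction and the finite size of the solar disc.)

cos H_s = −tan(-34.1°) · tan(15.8°) = 0.1916, so H_s = arccos(0.1916) = 78.95°.
Sunrise is at 12 − H_s/15 = 12 − 5.263 = 6.737 h local solar time.

6.74 h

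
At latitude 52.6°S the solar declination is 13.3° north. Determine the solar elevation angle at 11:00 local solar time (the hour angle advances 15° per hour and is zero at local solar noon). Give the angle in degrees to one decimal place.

Hour angle H = 15° × (11 − 12) = -15.00°.
With φ = -52.6°, δ = 13.3°, H = -15.00°: sin φ sin δ = -0.1828, cos φ cos δ cos H = 0.5709, so cos θ_z = 0.3881.
θ_z = arccos(0.3881) = 67.16°, so the elevation is 90° − 67.16° = 22.84°.

22.8°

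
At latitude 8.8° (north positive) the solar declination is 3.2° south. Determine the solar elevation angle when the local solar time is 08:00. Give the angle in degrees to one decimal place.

Hour angle H = 15° × (8 − 12) = -60.00°.
cos θ_z = sin φ sin δ + cos φ cos δ cos H = (0.1530)(-0.0558) + (0.9882)(0.9984)(0.5000) = 0.4848.
θ_z = arccos(0.4848) = 61.00°, so the elevation is 90° − 61.00° = 29.00°.

29.0°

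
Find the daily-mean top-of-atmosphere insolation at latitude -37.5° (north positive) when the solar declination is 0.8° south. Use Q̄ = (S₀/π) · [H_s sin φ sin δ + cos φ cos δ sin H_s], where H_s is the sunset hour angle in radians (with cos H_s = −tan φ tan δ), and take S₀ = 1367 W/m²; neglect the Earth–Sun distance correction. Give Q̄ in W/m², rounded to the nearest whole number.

351 W/m²

The sunset hour angle satisfies cos H_s = −tan φ tan δ = -0.0107, giving H_s = 90.61°. In radians, H_s = 1.5814.
H_s sin φ sin δ = 1.5814 × -0.6088 × -0.0140 = 0.0135.
cos φ cos δ sin H_s = 0.7934 × 0.9999 × 0.9999 = 0.7932.
Q̄ = (1367/π) × (0.0135 + 0.7932) = 435.13 × 0.8067 = 351.02 W/m².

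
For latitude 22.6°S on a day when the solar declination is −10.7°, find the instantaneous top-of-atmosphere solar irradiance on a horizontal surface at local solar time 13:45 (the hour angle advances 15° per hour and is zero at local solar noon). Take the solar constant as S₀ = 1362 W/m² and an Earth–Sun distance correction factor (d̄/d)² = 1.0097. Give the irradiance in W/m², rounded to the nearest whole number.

Hour angle H = 15° × (13.75 − 12) = 26.25°.
With φ = -22.6°, δ = -10.7°, H = 26.25°: sin φ sin δ = 0.0714, cos φ cos δ cos H = 0.8136, so cos θ_z = 0.8850.
Top-of-atmosphere irradiance = S₀ (d̄/d)² cos θ_z = 1362 × 1.0097 × 0.8850 = 1217.06 W/m².

1217 W/m²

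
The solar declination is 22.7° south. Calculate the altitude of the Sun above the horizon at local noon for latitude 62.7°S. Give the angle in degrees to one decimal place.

50.0°

At local solar noon the hour angle is zero, so the elevation is 90° − |φ − δ| = 90° − |-62.7° − (-22.7°)| = 90° − 40.0° = 50.0°.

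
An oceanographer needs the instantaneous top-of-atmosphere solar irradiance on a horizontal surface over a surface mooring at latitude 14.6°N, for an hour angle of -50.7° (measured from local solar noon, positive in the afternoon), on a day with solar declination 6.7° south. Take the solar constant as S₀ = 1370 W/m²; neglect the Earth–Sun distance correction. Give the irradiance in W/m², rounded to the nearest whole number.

794 W/m²

cos θ_z = sin(14.6°) sin(-6.7°) + cos(14.6°) cos(-6.7°) cos(-50.70°) = -0.0294 + 0.6087 = 0.5793.
Top-of-atmosphere irradiance = S₀ cos θ_z = 1370 × 0.5793 = 793.64 W/m².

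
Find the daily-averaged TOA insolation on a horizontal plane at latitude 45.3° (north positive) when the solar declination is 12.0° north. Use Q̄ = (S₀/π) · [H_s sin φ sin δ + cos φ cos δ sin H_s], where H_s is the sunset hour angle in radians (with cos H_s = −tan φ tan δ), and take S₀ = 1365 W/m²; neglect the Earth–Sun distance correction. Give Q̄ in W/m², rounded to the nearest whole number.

407 W/m²

cos H_s = −tan(45.3°) · tan(12.0°) = -0.2148, so H_s = arccos(-0.2148) = 102.40°. In radians, H_s = 1.7872.
H_s sin φ sin δ = 1.7872 × 0.7108 × 0.2079 = 0.2641.
cos φ cos δ sin H_s = 0.7034 × 0.9781 × 0.9767 = 0.6720.
Q̄ = (1365/π) × (0.2641 + 0.6720) = 434.49 × 0.9361 = 406.73 W/m².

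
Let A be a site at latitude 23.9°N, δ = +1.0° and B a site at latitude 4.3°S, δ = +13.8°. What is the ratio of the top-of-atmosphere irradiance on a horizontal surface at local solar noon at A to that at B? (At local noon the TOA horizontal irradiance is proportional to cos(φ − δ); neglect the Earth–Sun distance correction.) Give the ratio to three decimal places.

0.969

A: cos θ_z = cos(23.9° − (1.0°)) = 0.9212.
B: cos θ_z = cos(-4.3° − (13.8°)) = 0.9505.
Ratio A/B = 0.9212 / 0.9505 = 0.9692.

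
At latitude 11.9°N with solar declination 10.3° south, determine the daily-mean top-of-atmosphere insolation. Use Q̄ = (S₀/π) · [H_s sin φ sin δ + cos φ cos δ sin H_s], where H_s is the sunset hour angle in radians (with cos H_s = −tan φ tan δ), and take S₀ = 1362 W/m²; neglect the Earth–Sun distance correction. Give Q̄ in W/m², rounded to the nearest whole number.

The sunset hour angle satisfies cos H_s = −tan φ tan δ = 0.0383, giving H_s = 87.81°. In radians, H_s = 1.5326.
H_s sin φ sin δ = 1.5326 × 0.2062 × -0.1788 = -0.0565.
cos φ cos δ sin H_s = 0.9785 × 0.9839 × 0.9993 = 0.9621.
Q̄ = (1362/π) × (-0.0565 + 0.9621) = 433.54 × 0.9056 = 392.61 W/m².

393 W/m²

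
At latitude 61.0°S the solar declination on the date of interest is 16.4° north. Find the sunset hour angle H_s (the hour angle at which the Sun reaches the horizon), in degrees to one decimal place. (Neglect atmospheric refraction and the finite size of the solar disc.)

57.9°

The sunset hour angle satisfies cos H_s = −tan φ tan δ = 0.5310, giving H_s = 57.93°.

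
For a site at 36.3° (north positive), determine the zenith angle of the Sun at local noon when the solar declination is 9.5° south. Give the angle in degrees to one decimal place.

At local solar noon the hour angle is zero, so the zenith angle is |φ − δ| = |36.3° − (-9.5°)| = 45.8°.

45.8°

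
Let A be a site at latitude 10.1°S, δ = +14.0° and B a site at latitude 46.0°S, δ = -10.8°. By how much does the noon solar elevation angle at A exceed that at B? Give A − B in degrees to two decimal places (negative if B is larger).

A: 90° − |-10.1 − (14.0)| = 65.90°.
B: 90° − |-46.0 − (-10.8)| = 54.80°.
A − B = 65.90 − 54.80 = 11.10°.

+11.10°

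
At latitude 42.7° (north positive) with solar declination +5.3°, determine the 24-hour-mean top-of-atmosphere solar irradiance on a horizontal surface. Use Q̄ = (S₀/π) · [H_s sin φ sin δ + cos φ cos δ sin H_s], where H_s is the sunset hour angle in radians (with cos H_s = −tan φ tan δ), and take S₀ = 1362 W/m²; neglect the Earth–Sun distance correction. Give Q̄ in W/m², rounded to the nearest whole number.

−tan φ tan δ = −(0.9228)(0.0928) = -0.0856; H_s = arccos(-0.0856) = 94.91°. In radians, H_s = 1.6565.
H_s sin φ sin δ = 1.6565 × 0.6782 × 0.0924 = 0.1038.
cos φ cos δ sin H_s = 0.7349 × 0.9957 × 0.9963 = 0.7290.
Q̄ = (1362/π) × (0.1038 + 0.7290) = 433.54 × 0.8328 = 361.05 W/m².

361 W/m²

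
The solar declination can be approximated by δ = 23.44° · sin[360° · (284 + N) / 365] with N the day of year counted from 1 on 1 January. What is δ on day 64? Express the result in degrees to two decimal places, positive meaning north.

360 × (284 + 64) / 365 = 343.233°; sin(343.233°) = -0.2885.
δ = 23.44 × -0.2885 = -6.762° ≈ -6.76°.

-6.76°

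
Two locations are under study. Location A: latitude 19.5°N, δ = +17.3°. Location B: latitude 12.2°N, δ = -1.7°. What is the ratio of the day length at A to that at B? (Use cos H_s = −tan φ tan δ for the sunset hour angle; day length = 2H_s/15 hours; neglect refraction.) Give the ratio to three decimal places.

A: H_s = arccos(−tan 19.5° · tan 17.3°) = 96.33°, so 2H_s/15 = 12.8440 h.
B: H_s = arccos(−tan 12.2° · tan -1.7°) = 89.63°, so 2H_s/15 = 11.9507 h.
Ratio A/B = 12.8440 / 11.9507 = 1.0747.

1.075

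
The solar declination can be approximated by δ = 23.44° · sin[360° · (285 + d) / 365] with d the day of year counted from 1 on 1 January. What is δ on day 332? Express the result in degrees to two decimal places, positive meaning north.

-21.82°

360 × (285 + 332) / 365 = 608.548°; sin(608.548°) = -0.9307.
δ = 23.44 × -0.9307 = -21.816° ≈ -21.82°.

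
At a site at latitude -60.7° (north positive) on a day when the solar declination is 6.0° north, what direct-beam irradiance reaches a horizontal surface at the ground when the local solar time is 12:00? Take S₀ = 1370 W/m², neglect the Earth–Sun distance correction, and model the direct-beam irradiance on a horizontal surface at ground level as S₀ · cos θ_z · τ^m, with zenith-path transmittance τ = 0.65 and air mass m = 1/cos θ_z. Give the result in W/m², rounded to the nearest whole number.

Hour angle H = 15° × (12 − 12) = 0.00°.
cos θ_z = sin(-60.7°) sin(6.0°) + cos(-60.7°) cos(6.0°) cos(0.00°) = -0.0912 + 0.4867 = 0.3955.
Air mass m = 1/cos θ_z = 1/0.3955 = 2.528; τ^m = 0.65^2.528 = 0.3365.
Surface direct beam = 1370 × 0.3955 × 0.3365 = 182.33 W/m².

182 W/m²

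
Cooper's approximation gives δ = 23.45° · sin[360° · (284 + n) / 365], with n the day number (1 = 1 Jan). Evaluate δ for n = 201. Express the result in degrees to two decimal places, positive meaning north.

+20.64°

360 × (284 + 201) / 365 = 478.356°; sin(478.356°) = 0.8800.
δ = 23.45 × 0.8800 = 20.636° ≈ +20.64°.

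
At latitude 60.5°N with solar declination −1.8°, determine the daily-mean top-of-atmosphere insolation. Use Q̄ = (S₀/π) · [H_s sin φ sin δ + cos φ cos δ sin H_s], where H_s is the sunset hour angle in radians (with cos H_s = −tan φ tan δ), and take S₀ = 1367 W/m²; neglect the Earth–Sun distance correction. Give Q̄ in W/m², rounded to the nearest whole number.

−tan φ tan δ = −(1.7675)(-0.0314) = 0.0555; H_s = arccos(0.0555) = 86.82°. In radians, H_s = 1.5153.
H_s sin φ sin δ = 1.5153 × 0.8704 × -0.0314 = -0.0414.
cos φ cos δ sin H_s = 0.4924 × 0.9995 × 0.9985 = 0.4914.
Q̄ = (1367/π) × (-0.0414 + 0.4914) = 435.13 × 0.4500 = 195.81 W/m².

196 W/m²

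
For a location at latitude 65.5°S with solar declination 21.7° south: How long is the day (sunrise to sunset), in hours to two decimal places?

20.11 hours

−tan φ tan δ = −(-2.1943)(-0.3979) = -0.8731; H_s = arccos(-0.8731) = 150.82°.
Day length = 2 H_s / 15° h⁻¹ = 301.64° / 15 = 20.109 h.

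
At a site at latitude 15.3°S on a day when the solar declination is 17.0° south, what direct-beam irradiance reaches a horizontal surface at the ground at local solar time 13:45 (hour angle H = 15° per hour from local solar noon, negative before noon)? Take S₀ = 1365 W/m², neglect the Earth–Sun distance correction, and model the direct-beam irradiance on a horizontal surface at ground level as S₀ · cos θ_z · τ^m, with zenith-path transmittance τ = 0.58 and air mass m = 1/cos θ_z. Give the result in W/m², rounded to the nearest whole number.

676 W/m²

Hour angle H = 15° × (13.75 − 12) = 26.25°.
cos θ_z = sin φ sin δ + cos φ cos δ cos H = (-0.2639)(-0.2924) + (0.9646)(0.9563)(0.8969) = 0.9045.
Air mass m = 1/cos θ_z = 1/0.9045 = 1.106; τ^m = 0.58^1.106 = 0.5475.
Surface direct beam = 1365 × 0.9045 × 0.5475 = 675.97 W/m².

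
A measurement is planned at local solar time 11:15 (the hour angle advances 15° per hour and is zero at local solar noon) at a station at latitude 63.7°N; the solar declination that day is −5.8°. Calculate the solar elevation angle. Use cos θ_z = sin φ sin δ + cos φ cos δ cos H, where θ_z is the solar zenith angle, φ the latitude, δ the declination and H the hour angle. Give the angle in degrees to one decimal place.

Hour angle H = 15° × (11.25 − 12) = -11.25°.
cos θ_z = sin φ sin δ + cos φ cos δ cos H = (0.8965)(-0.1011) + (0.4431)(0.9949)(0.9808) = 0.3417.
θ_z = arccos(0.3417) = 70.02°, so the elevation is 90° − 70.02° = 19.98°.

20.0°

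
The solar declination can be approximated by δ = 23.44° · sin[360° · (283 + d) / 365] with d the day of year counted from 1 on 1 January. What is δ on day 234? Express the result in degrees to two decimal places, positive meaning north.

360 × (283 + 234) / 365 = 509.918°; sin(509.918°) = 0.5012.
δ = 23.44 × 0.5012 = 11.748° ≈ +11.75°.

+11.75°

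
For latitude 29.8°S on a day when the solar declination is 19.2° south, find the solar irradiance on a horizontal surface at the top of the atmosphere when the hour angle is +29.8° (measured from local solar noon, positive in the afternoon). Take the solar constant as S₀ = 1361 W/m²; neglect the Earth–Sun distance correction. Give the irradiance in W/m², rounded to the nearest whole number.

With φ = -29.8°, δ = -19.2°, H = 29.80°: sin φ sin δ = 0.1634, cos φ cos δ cos H = 0.7111, so cos θ_z = 0.8745.
Top-of-atmosphere irradiance = S₀ cos θ_z = 1361 × 0.8745 = 1190.19 W/m².

1190 W/m²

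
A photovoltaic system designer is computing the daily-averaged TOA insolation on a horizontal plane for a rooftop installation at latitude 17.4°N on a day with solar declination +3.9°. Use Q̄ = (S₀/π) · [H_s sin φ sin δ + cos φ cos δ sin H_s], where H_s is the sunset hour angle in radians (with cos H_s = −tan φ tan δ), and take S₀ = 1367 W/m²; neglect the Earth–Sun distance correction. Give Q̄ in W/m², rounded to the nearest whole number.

428 W/m²

The sunset hour angle satisfies cos H_s = −tan φ tan δ = -0.0214, giving H_s = 91.23°. In radians, H_s = 1.5923.
H_s sin φ sin δ = 1.5923 × 0.2990 × 0.0680 = 0.0324.
cos φ cos δ sin H_s = 0.9542 × 0.9977 × 0.9998 = 0.9518.
Q̄ = (1367/π) × (0.0324 + 0.9518) = 435.13 × 0.9842 = 428.25 W/m².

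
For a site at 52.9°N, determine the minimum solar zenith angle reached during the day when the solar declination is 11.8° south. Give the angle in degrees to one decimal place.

At local solar noon the hour angle is zero, so the zenith angle is |φ − δ| = |52.9° − (-11.8°)| = 64.7°.

64.7°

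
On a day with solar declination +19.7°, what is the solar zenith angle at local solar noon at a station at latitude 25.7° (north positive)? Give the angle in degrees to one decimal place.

At local solar noon the hour angle is zero, so the zenith angle is |φ − δ| = |25.7° − (19.7°)| = 6.0°.

6.0°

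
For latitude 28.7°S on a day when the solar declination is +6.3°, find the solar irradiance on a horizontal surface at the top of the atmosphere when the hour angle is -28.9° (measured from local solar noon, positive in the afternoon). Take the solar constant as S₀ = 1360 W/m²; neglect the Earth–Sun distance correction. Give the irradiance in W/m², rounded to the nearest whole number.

966 W/m²

cos θ_z = sin(-28.7°) sin(6.3°) + cos(-28.7°) cos(6.3°) cos(-28.90°) = -0.0527 + 0.7633 = 0.7106.
Top-of-atmosphere irradiance = S₀ cos θ_z = 1360 × 0.7106 = 966.42 W/m².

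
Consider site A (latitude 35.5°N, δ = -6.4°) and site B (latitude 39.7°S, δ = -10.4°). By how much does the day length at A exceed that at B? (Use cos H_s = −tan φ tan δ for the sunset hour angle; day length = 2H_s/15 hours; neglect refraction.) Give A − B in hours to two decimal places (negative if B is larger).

-1.78 h

A: H_s = arccos(−tan 35.5° · tan -6.4°) = 85.41°, so 2H_s/15 = 11.3880 h.
B: H_s = arccos(−tan -39.7° · tan -10.4°) = 98.76°, so 2H_s/15 = 13.1680 h.
A − B = 11.3880 − 13.1680 = -1.7800 h.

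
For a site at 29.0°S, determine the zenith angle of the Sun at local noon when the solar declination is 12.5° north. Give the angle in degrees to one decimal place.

At local solar noon the hour angle is zero, so the zenith angle is |φ − δ| = |-29.0° − (12.5°)| = 41.5°.

41.5°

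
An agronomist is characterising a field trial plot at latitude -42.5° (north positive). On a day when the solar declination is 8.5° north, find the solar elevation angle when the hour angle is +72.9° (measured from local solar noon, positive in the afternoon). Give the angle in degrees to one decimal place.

6.6°

cos θ_z = sin φ sin δ + cos φ cos δ cos H = (-0.6756)(0.1478) + (0.7373)(0.9890)(0.2940) = 0.1145.
θ_z = arccos(0.1145) = 83.43°, so the elevation is 90° − 83.43° = 6.57°.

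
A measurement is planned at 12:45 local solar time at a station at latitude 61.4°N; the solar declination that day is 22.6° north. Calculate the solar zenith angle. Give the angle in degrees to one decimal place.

39.6°

Hour angle H = 15° × (12.75 − 12) = 11.25°.
With φ = 61.4°, δ = 22.6°, H = 11.25°: sin φ sin δ = 0.3374, cos φ cos δ cos H = 0.4334, so cos θ_z = 0.7708.
θ_z = arccos(0.7708) = 39.57°.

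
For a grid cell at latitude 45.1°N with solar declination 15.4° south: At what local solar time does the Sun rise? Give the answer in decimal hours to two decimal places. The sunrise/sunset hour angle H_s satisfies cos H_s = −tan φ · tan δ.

7.07 h

−tan φ tan δ = −(1.0035)(-0.2754) = 0.2764; H_s = arccos(0.2764) = 73.95°.
Sunrise is at 12 − H_s/15 = 12 − 4.930 = 7.070 h local solar time.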